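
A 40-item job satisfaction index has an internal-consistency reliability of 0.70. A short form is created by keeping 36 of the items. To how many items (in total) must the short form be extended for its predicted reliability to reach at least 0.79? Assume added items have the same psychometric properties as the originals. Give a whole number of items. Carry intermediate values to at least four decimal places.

First, r for the 36-item form: n = 36/40 = 0.9000, so r_36 = 0.9000·0.70/(1 + (0.9000 − 1)·0.70) = 0.6774
Length factor from the short form to reach 0.79: n' = 0.79(1 − 0.6774) / [0.6774(1 − 0.79)] ≈ 1.7915
Total items = 1.7915 × 36 = 64.49, rounded up to 65.

65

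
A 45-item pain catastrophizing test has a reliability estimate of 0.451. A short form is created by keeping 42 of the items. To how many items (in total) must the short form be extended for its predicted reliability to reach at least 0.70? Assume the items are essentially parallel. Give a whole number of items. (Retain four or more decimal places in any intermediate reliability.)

Short-form reliability: n = 42/45 = 0.9333; r_42 = n·r/(1+(n−1)r) ≈ 0.4340
Length factor from the short form to reach 0.70: n' = 0.70(1 − 0.4340) / [0.4340(1 − 0.70)] ≈ 3.0430
Items = 3.0430 × 42 ≈ 127.81 → 128

128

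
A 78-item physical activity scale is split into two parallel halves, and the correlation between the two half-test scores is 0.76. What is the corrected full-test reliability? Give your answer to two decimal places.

r_full = 2(0.76) / (1 + 0.76)
r_full = 1.5200 / 1.7600 ≈ 0.8636

0.86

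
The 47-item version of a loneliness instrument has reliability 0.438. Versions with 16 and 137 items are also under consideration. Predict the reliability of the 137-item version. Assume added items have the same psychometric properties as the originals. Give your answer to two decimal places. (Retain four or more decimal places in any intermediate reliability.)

0.69

The 16-item form is not needed; work directly from the 47-item form with n = 137/47 = 2.9149.
r_{137} = n·r / (1 + (n − 1)·r) = 1.2767 / 1.8387 ≈ 0.6943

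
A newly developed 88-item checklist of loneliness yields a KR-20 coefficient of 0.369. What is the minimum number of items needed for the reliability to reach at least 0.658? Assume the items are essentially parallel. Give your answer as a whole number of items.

290

Spearman-Brown solved for the length factor n:
n = r*(1 − r) / [ r (1 − r*) ]
n = 0.658 × (1 − 0.369) / [ 0.369 × (1 − 0.658) ]
n = 0.415198 / 0.126198 ≈ 3.2901
3.2901 × 88 = 289.53 → 290 items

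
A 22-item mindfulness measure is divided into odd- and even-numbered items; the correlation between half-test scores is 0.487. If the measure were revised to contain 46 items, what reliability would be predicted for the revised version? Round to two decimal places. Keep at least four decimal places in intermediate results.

0.80

Spearman-Brown correction (n = 2): r_full = 2·0.487/(1 + 0.487) = 0.6550
Length factor from 22 to 46 items: n = 46/22 = 2.0909
r_new = n·r_full / (1 + (n − 1)·r_full) = 1.3695 / 1.7145 ≈ 0.7988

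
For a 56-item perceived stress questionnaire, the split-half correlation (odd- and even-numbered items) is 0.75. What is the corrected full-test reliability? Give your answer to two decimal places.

0.86

Apply the Spearman-Brown correction with n = 2:
r_full = 2r_hh / (1 + r_hh) = 2 × 0.75 / (1 + 0.75)
       = 1.5000 / 1.7500 = 0.8571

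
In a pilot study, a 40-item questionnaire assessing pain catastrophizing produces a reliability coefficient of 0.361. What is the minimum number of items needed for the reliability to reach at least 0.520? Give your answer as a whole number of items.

77

n = 0.520 × (1 − 0.361) / [ 0.361 × (1 − 0.520) ]
  = 0.332280 / 0.173280 = 1.9176
Items needed = n × 40 = 1.9176 × 40 ≈ 76.70 → round up to 77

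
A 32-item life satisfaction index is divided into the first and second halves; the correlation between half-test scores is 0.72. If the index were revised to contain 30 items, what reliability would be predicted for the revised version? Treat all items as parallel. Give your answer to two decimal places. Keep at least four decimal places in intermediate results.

0.83

Full-test reliability from the split-half r: r_full = 2(0.72)/(1 + 0.72) = 0.8372
Length factor from 32 to 30 items: n = 30/32 = 0.9375
r_new = n·r_full / (1 + (n − 1)·r_full) = 0.7849 / 0.9477 ≈ 0.8282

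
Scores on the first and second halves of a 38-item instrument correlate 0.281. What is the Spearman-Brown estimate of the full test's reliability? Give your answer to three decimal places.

0.439

Each half is half the length of the full test, so the full test is n = 2 times a half.
r_full = 2r_hh / (1 + r_hh) = 2 × 0.281 / (1 + 0.281)
r_full = 0.5620 / 1.2810 ≈ 0.4387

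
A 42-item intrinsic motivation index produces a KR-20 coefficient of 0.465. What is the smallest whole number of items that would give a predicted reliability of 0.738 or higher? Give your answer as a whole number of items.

Spearman-Brown solved for the length factor n:
n = r*(1 − r) / [ r (1 − r*) ]
n = 0.738(1 − 0.465) / [0.465(1 − 0.738)]
  = 0.394830 / 0.121830 = 3.2408
3.2408 × 42 = 136.11 → 137 items

137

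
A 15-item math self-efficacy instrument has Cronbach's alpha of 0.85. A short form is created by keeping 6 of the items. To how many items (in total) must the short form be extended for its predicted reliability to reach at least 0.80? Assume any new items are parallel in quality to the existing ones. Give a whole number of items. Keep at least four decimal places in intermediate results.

11

Short-form reliability: n = 6/15 = 0.4000; r_6 = n·r/(1+(n−1)r) ≈ 0.6939
Then solve for n' with r_old = 0.6939, r_target = 0.80: n' = 0.80(1 − 0.6939)/[0.6939(1 − 0.80)] = 1.7645
Items = 1.7645 × 6 ≈ 10.59 → 11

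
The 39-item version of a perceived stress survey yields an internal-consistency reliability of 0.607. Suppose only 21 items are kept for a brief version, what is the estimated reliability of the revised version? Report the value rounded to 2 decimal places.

n = 21/39 = 0.5385
r_new = (0.5385 × 0.607) / (1 + (0.5385 − 1) × 0.607)
r_new = 0.3269 / 0.7199 ≈ 0.4541

0.45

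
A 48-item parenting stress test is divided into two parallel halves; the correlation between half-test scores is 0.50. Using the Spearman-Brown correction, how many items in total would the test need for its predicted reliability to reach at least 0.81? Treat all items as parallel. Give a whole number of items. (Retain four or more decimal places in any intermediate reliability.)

103

Corrected full-test reliability: r_full = 2 × 0.50 / (1 + 0.50) ≈ 0.6667
n = r_tgt(1 − r_full) / [r_full(1 − r_tgt)] = 0.81 × 0.3333 / (0.6667 × 0.19) ≈ 2.1313
Items = 2.1313 × 48 ≈ 102.30 → 103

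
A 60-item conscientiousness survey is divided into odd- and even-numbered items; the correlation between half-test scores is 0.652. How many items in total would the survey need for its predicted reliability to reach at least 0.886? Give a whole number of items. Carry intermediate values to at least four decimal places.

Corrected full-test reliability: r_full = 2 × 0.652 / (1 + 0.652) ≈ 0.7893
n = r_tgt(1 − r_full) / [r_full(1 − r_tgt)] = 0.886 × 0.2107 / (0.7893 × 0.114) ≈ 2.0747
Items = 2.0747 × 60 ≈ 124.48 → 125

125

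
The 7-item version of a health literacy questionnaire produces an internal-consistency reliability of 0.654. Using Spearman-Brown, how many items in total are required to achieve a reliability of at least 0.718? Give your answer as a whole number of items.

Rearranging the Spearman-Brown formula for n,
n = r*(1 − r) / [ r (1 − r*) ]
n = [0.718 × 0.346] / [0.654 × 0.282]
  = 0.248428 / 0.184428 = 1.3470
Items needed = n × 7 = 1.3470 × 7 ≈ 9.43 → round up to 10

10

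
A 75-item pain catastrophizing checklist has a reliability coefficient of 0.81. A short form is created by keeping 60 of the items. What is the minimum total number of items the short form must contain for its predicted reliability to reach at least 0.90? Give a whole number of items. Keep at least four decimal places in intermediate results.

Short-form reliability: n = 60/75 = 0.8000; r_60 = n·r/(1+(n−1)r) ≈ 0.7733
Length factor from the short form to reach 0.90: n' = 0.90(1 − 0.7733) / [0.7733(1 − 0.90)] ≈ 2.6384
Total items = 2.6384 × 60 = 158.30, rounded up to 159.

159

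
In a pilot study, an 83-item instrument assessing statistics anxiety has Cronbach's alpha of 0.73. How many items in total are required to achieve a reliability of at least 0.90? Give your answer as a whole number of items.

n = 0.90(1 − 0.73) / [0.73(1 − 0.90)]
  = 0.2430 / 0.0730 = 3.3288
So the test needs 3.3288 × 83 ≈ 276.29 items; rounding up, 277.

277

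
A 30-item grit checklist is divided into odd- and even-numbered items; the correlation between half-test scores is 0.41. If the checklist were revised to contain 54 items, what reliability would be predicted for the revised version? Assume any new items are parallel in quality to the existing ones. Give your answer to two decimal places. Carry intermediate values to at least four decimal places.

First correct the split-half correlation to full-test reliability: r_full = 2 × 0.41 / (1 + 0.41) ≈ 0.5816
Length factor from 30 to 54 items: n = 54/30 = 1.8000
r_new = n·r_full / (1 + (n − 1)·r_full) = 1.0469 / 1.4653 ≈ 0.7145

0.71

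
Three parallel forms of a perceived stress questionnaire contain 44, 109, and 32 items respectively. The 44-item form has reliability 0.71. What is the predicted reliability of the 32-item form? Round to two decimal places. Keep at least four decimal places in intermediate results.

0.64

Only the ratio of lengths matters: n = 32/44 = 0.7273
r_{32} = n·r / (1 + (n − 1)·r) = 0.5164 / 0.8064 ≈ 0.6404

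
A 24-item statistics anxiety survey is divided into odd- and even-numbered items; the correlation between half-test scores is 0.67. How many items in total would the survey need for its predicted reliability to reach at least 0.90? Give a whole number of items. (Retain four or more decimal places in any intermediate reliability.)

54

Corrected full-test reliability: r_full = 2 × 0.67 / (1 + 0.67) ≈ 0.8024
n = r_tgt(1 − r_full) / [r_full(1 − r_tgt)] = 0.90 × 0.1976 / (0.8024 × 0.10) ≈ 2.2164
Required items = 2.2164 × 24 = 53.19, so 54 items.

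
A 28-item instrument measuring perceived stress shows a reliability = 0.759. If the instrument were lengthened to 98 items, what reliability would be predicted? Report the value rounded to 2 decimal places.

n = 98/28 = 3.5
Apply the Spearman-Brown prophecy formula, r' = nr / [1 + (n − 1)r]:
r_new = 3.5·0.759 / [1 + (3.5 − 1)·0.759]
r_new = 2.6565 / 2.8975 ≈ 0.9168

0.92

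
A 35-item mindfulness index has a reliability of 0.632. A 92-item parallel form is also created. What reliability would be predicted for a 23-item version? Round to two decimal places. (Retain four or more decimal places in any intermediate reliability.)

Only the ratio of lengths matters: n = 23/35 = 0.6571
r_{23} = n·r / (1 + (n − 1)·r) = 0.4153 / 0.7833 ≈ 0.5302

0.53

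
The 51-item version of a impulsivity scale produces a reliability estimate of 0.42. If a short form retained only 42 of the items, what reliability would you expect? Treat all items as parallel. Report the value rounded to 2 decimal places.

Length ratio n = 42/51 = 0.8235
r_new = (0.8235 × 0.42) / (1 + (0.8235 − 1) × 0.42)
r_new = 0.3459 / 0.9259 ≈ 0.3736

0.37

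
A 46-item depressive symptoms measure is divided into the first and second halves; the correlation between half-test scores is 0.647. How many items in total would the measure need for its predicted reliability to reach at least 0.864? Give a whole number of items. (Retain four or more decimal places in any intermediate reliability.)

80

r_full = 2(0.647)/(1 + 0.647) = 0.7857
n = r_tgt(1 − r_full) / [r_full(1 − r_tgt)] = 0.864 × 0.2143 / (0.7857 × 0.136) ≈ 1.7328
Items = 1.7328 × 46 ≈ 79.71 → 80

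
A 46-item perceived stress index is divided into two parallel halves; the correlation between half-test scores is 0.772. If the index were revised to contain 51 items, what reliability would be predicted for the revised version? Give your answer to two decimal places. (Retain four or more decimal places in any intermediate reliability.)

0.88

Full-test reliability from the split-half r: r_full = 2(0.772)/(1 + 0.772) = 0.8713
Then adjust to 51 items: n = 51/46 = 1.1087
r_new = n·r_full / (1 + (n − 1)·r_full) = 0.9660 / 1.0947 ≈ 0.8824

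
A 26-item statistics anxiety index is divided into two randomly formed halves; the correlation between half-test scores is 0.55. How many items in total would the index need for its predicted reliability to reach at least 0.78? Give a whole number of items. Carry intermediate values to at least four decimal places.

38

r_full = 2(0.55)/(1 + 0.55) = 0.7097
Solve Spearman-Brown for n: n = 0.78(1 − 0.7097) / [0.7097(1 − 0.78)] = 1.4503
Required items = 1.4503 × 26 = 37.71, so 38 items.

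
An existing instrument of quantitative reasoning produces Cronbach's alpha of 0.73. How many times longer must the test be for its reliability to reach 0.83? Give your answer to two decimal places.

n = 0.83(1 − 0.73) / [0.73(1 − 0.83)]
  = 0.2241 / 0.1241 = 1.8058

1.81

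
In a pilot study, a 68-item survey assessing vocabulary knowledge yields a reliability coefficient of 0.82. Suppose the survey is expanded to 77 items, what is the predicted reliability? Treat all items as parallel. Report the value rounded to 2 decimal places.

The new length is 77/68 = 1.1324 times the old.
r_new = (1.1324 × 0.82) / (1 + (1.1324 − 1) × 0.82)
     = 0.9286 / 1.1086 = 0.8376

0.84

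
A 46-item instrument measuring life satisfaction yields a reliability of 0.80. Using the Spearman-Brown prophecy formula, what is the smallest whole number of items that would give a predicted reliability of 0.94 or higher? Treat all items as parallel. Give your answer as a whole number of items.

181

n = [0.94 × 0.20] / [0.80 × 0.06]
  = 0.1880 / 0.0480 = 3.9167
So the test needs 3.9167 × 46 ≈ 180.17 items; rounding up, 181.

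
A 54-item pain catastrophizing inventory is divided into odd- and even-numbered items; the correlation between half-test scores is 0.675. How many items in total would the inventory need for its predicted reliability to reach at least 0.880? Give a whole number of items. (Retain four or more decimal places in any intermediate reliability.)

96

Corrected full-test reliability: r_full = 2 × 0.675 / (1 + 0.675) ≈ 0.8060
Solve Spearman-Brown for n: n = 0.880(1 − 0.8060) / [0.8060(1 − 0.880)] = 1.7651
Required items = 1.7651 × 54 = 95.32, so 96 items.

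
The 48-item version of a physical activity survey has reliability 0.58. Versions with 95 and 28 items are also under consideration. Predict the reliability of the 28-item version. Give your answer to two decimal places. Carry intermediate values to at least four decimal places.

Only the ratio of lengths matters: n = 28/48 = 0.5833
r_{28} = n·r / (1 + (n − 1)·r) = 0.3383 / 0.7583 ≈ 0.4461

0.45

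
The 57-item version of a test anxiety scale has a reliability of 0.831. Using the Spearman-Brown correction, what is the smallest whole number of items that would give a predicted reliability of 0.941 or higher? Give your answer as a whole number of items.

n = 0.941 × (1 − 0.831) / [ 0.831 × (1 − 0.941) ]
  = 0.159029 / 0.049029 = 3.2436
Items needed = n × 57 = 3.2436 × 57 ≈ 184.89 → round up to 185

185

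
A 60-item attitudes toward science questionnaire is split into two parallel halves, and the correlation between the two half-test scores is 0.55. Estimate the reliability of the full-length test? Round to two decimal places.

0.71

Apply the Spearman-Brown correction with n = 2:
r_full = 2r_hh / (1 + r_hh) = 2 × 0.55 / (1 + 0.55)
       = 1.1000 / 1.5500 = 0.7097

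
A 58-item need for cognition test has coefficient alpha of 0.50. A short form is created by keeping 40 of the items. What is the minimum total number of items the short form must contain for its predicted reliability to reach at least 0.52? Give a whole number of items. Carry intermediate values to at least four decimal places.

First, r for the 40-item form: n = 40/58 = 0.6897, so r_40 = 0.6897·0.50/(1 + (0.6897 − 1)·0.50) = 0.4082
Length factor from the short form to reach 0.52: n' = 0.52(1 − 0.4082) / [0.4082(1 − 0.52)] ≈ 1.5706
Items = 1.5706 × 40 ≈ 62.82 → 63

63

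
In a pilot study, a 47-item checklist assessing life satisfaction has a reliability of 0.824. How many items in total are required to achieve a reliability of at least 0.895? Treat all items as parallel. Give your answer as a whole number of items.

86

n = 0.895(1 − 0.824) / [0.824(1 − 0.895)]
  = 0.157520 / 0.086520 = 1.8206
1.8206 × 47 = 85.57 → 86 items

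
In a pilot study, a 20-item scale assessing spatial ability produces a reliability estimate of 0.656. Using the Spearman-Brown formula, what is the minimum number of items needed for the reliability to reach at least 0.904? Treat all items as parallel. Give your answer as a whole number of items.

99

Rearranging the Spearman-Brown formula for n,
n = r_target (1 − r_old) / [ r_old (1 − r_target) ]
n = [0.904 × 0.344] / [0.656 × 0.096]
  = 0.310976 / 0.062976 = 4.9380
So the test needs 4.9380 × 20 ≈ 98.76 items; rounding up, 99.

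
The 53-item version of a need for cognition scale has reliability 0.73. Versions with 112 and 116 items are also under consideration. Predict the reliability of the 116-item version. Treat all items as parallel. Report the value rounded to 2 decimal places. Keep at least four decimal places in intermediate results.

The 112-item form is not needed; work directly from the 53-item form with n = 116/53 = 2.1887.
r_{116} = n·r / (1 + (n − 1)·r) = 1.5978 / 1.8678 ≈ 0.8554

0.86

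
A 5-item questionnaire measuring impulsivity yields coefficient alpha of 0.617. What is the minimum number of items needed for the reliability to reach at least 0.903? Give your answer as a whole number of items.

29

Spearman-Brown solved for the length factor n:
n = r_target (1 − r_old) / [ r_old (1 − r_target) ]
n = [0.903 × 0.383] / [0.617 × 0.097]
n = 0.345849 / 0.059849 ≈ 5.7787
So the test needs 5.7787 × 5 ≈ 28.89 items; rounding up, 29.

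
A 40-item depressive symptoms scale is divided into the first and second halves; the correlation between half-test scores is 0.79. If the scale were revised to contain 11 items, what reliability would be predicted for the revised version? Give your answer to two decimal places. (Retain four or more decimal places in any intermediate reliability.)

Spearman-Brown correction (n = 2): r_full = 2·0.79/(1 + 0.79) = 0.8827
Length factor from 40 to 11 items: n = 11/40 = 0.2750
r_new = n·r_full / (1 + (n − 1)·r_full) = 0.2427 / 0.3600 ≈ 0.6742

0.67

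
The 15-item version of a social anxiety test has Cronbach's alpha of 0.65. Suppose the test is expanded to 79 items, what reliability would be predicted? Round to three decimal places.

Length ratio n = 79/15 = 5.2667
Apply the Spearman-Brown prophecy formula, r' = nr / [1 + (n − 1)r]:
r_new = 5.2667·0.65 / [1 + (5.2667 − 1)·0.65]
     = 3.4234 / 3.7734 = 0.9072

0.907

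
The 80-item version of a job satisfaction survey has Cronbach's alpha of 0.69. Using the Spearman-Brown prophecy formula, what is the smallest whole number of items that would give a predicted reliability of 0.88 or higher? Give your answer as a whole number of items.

264

n = [0.88 × 0.31] / [0.69 × 0.12]
  = 0.2728 / 0.0828 = 3.2947
3.2947 × 80 = 263.58 → 264 items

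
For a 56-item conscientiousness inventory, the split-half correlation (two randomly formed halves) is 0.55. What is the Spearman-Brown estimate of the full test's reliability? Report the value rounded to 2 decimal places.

The full test is twice the length of either half (n = 2).
r_full = 2(0.55) / (1 + 0.55)
       = 1.1000 / 1.5500 = 0.7097

0.71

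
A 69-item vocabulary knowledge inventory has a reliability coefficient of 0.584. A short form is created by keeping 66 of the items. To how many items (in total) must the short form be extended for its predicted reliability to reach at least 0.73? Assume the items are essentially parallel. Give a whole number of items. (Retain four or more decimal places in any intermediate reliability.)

133

First, r for the 66-item form: n = 66/69 = 0.9565, so r_66 = 0.9565·0.584/(1 + (0.9565 − 1)·0.584) = 0.5732
Length factor from the short form to reach 0.73: n' = 0.73(1 − 0.5732) / [0.5732(1 − 0.73)] ≈ 2.0132
Total items = 2.0132 × 66 = 132.87, rounded up to 133.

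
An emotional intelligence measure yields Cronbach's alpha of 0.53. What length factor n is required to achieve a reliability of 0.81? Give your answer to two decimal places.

3.78

n = [0.81 × 0.47] / [0.53 × 0.19]
  = 0.3807 / 0.1007 = 3.7805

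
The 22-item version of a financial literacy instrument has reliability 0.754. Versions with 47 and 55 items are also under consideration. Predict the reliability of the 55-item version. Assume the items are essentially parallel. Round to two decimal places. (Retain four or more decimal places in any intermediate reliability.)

The 47-item form is not needed; work directly from the 22-item form with n = 55/22 = 2.5000.
r_{55} = n·r / (1 + (n − 1)·r) = 1.8850 / 2.1310 ≈ 0.8846

0.88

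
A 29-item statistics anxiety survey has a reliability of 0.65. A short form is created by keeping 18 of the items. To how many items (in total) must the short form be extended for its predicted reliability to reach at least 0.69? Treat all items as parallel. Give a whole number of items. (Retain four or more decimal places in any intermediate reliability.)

First, r for the 18-item form: n = 18/29 = 0.6207, so r_18 = 0.6207·0.65/(1 + (0.6207 − 1)·0.65) = 0.5355
Then solve for n' with r_old = 0.5355, r_target = 0.69: n' = 0.69(1 − 0.5355)/[0.5355(1 − 0.69)] = 1.9307
Total items = 1.9307 × 18 = 34.75, rounded up to 35.

35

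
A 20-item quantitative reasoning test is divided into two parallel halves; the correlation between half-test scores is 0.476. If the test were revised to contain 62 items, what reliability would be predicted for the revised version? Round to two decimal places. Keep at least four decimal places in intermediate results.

0.85

Spearman-Brown correction (n = 2): r_full = 2·0.476/(1 + 0.476) = 0.6450
Then adjust to 62 items: n = 62/20 = 3.1000
r_new = n·r_full / (1 + (n − 1)·r_full) = 1.9995 / 2.3545 ≈ 0.8492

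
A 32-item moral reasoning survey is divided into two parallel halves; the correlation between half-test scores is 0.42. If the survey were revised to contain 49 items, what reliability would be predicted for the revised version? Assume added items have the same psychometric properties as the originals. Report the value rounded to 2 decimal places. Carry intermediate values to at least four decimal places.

0.69

First correct the split-half correlation to full-test reliability: r_full = 2 × 0.42 / (1 + 0.42) ≈ 0.5915
Then adjust to 49 items: n = 49/32 = 1.5312
r_new = n·r_full / (1 + (n − 1)·r_full) = 0.9057 / 1.3142 ≈ 0.6892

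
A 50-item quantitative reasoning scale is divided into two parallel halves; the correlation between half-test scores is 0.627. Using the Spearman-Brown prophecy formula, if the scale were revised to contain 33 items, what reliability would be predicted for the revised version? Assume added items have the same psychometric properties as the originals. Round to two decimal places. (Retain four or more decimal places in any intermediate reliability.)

First correct the split-half correlation to full-test reliability: r_full = 2 × 0.627 / (1 + 0.627) ≈ 0.7707
Then adjust to 33 items: n = 33/50 = 0.6600
r_new = n·r_full / (1 + (n − 1)·r_full) = 0.5087 / 0.7380 ≈ 0.6893

0.69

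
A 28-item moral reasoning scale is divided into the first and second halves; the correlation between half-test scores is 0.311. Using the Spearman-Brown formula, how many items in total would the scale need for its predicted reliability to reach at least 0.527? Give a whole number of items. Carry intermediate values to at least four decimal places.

r_full = 2(0.311)/(1 + 0.311) = 0.4744
Solve Spearman-Brown for n: n = 0.527(1 − 0.4744) / [0.4744(1 − 0.527)] = 1.2344
Required items = 1.2344 × 28 = 34.56, so 35 items.

35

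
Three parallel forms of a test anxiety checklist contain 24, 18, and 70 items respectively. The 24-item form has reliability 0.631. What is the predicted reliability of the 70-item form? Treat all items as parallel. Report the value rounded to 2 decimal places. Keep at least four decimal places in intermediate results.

0.83

Only the ratio of lengths matters: n = 70/24 = 2.9167
r_{70} = n·r / (1 + (n − 1)·r) = 1.8404 / 2.2094 ≈ 0.8330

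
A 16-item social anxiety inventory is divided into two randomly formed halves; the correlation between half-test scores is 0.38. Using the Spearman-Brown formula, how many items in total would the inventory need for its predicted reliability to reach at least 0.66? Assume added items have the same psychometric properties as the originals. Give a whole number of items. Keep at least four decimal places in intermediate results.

26

Corrected full-test reliability: r_full = 2 × 0.38 / (1 + 0.38) ≈ 0.5507
n = r_tgt(1 − r_full) / [r_full(1 − r_tgt)] = 0.66 × 0.4493 / (0.5507 × 0.34) ≈ 1.5837
Required items = 1.5837 × 16 = 25.34, so 26 items.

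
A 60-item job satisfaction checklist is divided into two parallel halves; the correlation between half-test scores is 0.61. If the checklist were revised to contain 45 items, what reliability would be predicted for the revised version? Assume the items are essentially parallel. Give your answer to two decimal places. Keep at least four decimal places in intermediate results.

0.70

Full-test reliability from the split-half r: r_full = 2(0.61)/(1 + 0.61) = 0.7578
Then adjust to 45 items: n = 45/60 = 0.7500
r_new = n·r_full / (1 + (n − 1)·r_full) = 0.5684 / 0.8105 ≈ 0.7013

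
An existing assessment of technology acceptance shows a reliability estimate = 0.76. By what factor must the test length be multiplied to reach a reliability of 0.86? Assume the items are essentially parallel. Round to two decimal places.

1.94

Spearman-Brown solved for the length factor n:
n = r_target (1 − r_old) / [ r_old (1 − r_target) ]
n = 0.86 × (1 − 0.76) / [ 0.76 × (1 − 0.86) ]
  = 0.2064 / 0.1064 = 1.9398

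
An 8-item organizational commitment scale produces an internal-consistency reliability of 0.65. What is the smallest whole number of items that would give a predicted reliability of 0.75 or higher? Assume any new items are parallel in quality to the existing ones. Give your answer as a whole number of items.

Invert Spearman-Brown to solve for n:
n = r*(1 − r) / [ r (1 − r*) ]
n = 0.75 × (1 − 0.65) / [ 0.65 × (1 − 0.75) ]
  = 0.2625 / 0.1625 = 1.6154
Items needed = n × 8 = 1.6154 × 8 ≈ 12.92 → round up to 13

13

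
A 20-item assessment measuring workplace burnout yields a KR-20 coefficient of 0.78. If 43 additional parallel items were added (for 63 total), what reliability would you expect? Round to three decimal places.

Length ratio n = 63/20 = 3.15
r_new = (3.15 × 0.78) / (1 + (3.15 − 1) × 0.78)
r_new = 2.4570 / 2.6770 ≈ 0.9178

0.918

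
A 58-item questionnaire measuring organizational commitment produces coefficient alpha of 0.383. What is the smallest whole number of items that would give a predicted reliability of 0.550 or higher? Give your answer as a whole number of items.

115

Rearranging the Spearman-Brown formula for n,
n = r*(1 − r) / [ r (1 − r*) ]
n = 0.550(1 − 0.383) / [0.383(1 − 0.550)]
  = 0.339350 / 0.172350 = 1.9690
So the test needs 1.9690 × 58 ≈ 114.20 items; rounding up, 115.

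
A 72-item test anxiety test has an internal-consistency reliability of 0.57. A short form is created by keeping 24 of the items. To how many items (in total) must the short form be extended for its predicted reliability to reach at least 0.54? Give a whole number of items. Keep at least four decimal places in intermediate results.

First, r for the 24-item form: n = 24/72 = 0.3333, so r_24 = 0.3333·0.57/(1 + (0.3333 − 1)·0.57) = 0.3064
Length factor from the short form to reach 0.54: n' = 0.54(1 − 0.3064) / [0.3064(1 − 0.54)] ≈ 2.6574
Total items = 2.6574 × 24 = 63.78, rounded up to 64.

64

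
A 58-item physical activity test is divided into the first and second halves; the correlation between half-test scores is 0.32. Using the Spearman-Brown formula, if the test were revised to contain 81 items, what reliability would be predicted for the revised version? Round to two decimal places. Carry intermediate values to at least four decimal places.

0.57

Spearman-Brown correction (n = 2): r_full = 2·0.32/(1 + 0.32) = 0.4848
Then adjust to 81 items: n = 81/58 = 1.3966
r_new = n·r_full / (1 + (n − 1)·r_full) = 0.6771 / 1.1923 ≈ 0.5679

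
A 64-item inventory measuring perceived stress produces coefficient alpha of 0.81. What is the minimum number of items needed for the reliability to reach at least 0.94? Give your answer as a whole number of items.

Spearman-Brown solved for the length factor n:
n = r*(1 − r) / [ r (1 − r*) ]
n = [0.94 × 0.19] / [0.81 × 0.06]
  = 0.1786 / 0.0486 = 3.6749
So the test needs 3.6749 × 64 ≈ 235.19 items; rounding up, 236.

236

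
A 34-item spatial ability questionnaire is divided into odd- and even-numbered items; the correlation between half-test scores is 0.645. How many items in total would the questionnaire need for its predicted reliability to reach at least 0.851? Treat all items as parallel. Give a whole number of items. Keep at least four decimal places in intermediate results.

Corrected full-test reliability: r_full = 2 × 0.645 / (1 + 0.645) ≈ 0.7842
Solve Spearman-Brown for n: n = 0.851(1 − 0.7842) / [0.7842(1 − 0.851)] = 1.5717
Items = 1.5717 × 34 ≈ 53.44 → 54

54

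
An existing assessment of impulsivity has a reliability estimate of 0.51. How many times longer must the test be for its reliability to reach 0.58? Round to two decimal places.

Invert Spearman-Brown to solve for n:
n = r*(1 − r) / [ r (1 − r*) ]
n = [0.58 × 0.49] / [0.51 × 0.42]
n = 0.2842 / 0.2142 ≈ 1.3268

1.33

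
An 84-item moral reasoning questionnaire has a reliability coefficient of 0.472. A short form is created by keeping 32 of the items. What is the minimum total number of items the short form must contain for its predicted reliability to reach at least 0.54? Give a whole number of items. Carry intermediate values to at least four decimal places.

Short-form reliability: n = 32/84 = 0.3810; r_32 = n·r/(1+(n−1)r) ≈ 0.2541
Length factor from the short form to reach 0.54: n' = 0.54(1 − 0.2541) / [0.2541(1 − 0.54)] ≈ 3.4460
Items = 3.4460 × 32 ≈ 110.27 → 111

111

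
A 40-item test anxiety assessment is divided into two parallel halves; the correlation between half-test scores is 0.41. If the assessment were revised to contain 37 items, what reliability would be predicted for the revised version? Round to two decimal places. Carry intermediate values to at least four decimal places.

0.56

Spearman-Brown correction (n = 2): r_full = 2·0.41/(1 + 0.41) = 0.5816
Length factor from 40 to 37 items: n = 37/40 = 0.9250
r_new = n·r_full / (1 + (n − 1)·r_full) = 0.5380 / 0.9564 ≈ 0.5625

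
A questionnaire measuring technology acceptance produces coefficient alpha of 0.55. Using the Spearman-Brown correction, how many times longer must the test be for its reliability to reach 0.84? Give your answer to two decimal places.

4.30

n = [0.84 × 0.45] / [0.55 × 0.16]
  = 0.3780 / 0.0880 = 4.2955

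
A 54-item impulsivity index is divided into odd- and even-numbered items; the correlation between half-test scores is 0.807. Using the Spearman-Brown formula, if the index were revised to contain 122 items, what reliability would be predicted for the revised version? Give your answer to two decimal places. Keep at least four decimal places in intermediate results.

0.95

Full-test reliability from the split-half r: r_full = 2(0.807)/(1 + 0.807) = 0.8932
Then adjust to 122 items: n = 122/54 = 2.2593
r_new = n·r_full / (1 + (n − 1)·r_full) = 2.0180 / 2.1248 ≈ 0.9497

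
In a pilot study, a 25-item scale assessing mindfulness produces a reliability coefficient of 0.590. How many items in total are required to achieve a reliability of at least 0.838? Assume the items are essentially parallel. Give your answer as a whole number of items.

Invert Spearman-Brown to solve for n:
n = r*(1 − r) / [ r (1 − r*) ]
n = [0.838 × 0.410] / [0.590 × 0.162]
n = 0.343580 / 0.095580 ≈ 3.5947
Items needed = n × 25 = 3.5947 × 25 ≈ 89.87 → round up to 90

90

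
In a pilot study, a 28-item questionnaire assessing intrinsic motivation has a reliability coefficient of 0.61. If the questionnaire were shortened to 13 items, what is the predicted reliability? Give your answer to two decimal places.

0.42

The new length is 13/28 = 0.4643 times the old.
r_new = 0.4643·0.61 / [1 + (0.4643 − 1)·0.61]
r_new = 0.2832 / 0.6732 ≈ 0.4207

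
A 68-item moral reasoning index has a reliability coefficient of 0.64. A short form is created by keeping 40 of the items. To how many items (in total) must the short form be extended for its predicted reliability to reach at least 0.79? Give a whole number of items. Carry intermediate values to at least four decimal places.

Short-form reliability: n = 40/68 = 0.5882; r_40 = n·r/(1+(n−1)r) ≈ 0.5112
Length factor from the short form to reach 0.79: n' = 0.79(1 − 0.5112) / [0.5112(1 − 0.79)] ≈ 3.5971
Items = 3.5971 × 40 ≈ 143.88 → 144

144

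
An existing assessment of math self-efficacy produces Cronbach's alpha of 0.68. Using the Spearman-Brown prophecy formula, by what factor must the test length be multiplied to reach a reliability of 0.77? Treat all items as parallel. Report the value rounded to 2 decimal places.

n = [0.77 × 0.32] / [0.68 × 0.23]
  = 0.2464 / 0.1564 = 1.5754

1.58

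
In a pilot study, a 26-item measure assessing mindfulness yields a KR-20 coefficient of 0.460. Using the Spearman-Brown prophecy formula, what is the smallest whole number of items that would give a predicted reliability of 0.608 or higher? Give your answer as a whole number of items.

Spearman-Brown solved for the length factor n:
n = r*(1 − r) / [ r (1 − r*) ]
n = 0.608(1 − 0.460) / [0.460(1 − 0.608)]
  = 0.328320 / 0.180320 = 1.8208
1.8208 × 26 = 47.34 → 48 items

48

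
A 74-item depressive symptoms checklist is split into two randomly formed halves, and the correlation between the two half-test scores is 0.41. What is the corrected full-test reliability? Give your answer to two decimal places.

0.58

Apply the Spearman-Brown correction with n = 2:
r_full = 2r_hh / (1 + r_hh) = 2 × 0.41 / (1 + 0.41)
       = 0.8200 / 1.4100 = 0.5816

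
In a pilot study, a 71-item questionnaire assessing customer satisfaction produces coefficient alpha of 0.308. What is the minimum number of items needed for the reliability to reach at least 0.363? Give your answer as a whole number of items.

91

n = 0.363(1 − 0.308) / [0.308(1 − 0.363)]
  = 0.251196 / 0.196196 = 1.2803
1.2803 × 71 = 90.90 → 91 items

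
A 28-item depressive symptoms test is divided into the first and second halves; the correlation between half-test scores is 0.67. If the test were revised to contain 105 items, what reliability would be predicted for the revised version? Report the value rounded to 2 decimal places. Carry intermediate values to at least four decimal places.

First correct the split-half correlation to full-test reliability: r_full = 2 × 0.67 / (1 + 0.67) ≈ 0.8024
Length factor from 28 to 105 items: n = 105/28 = 3.7500
r_new = n·r_full / (1 + (n − 1)·r_full) = 3.0090 / 3.2066 ≈ 0.9384

0.94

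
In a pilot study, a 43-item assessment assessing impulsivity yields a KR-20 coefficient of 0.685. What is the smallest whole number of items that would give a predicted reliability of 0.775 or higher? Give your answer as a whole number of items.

69

Invert Spearman-Brown to solve for n:
n = r*(1 − r) / [ r (1 − r*) ]
n = 0.775(1 − 0.685) / [0.685(1 − 0.775)]
n = 0.244125 / 0.154125 ≈ 1.5839
So the test needs 1.5839 × 43 ≈ 68.11 items; rounding up, 69.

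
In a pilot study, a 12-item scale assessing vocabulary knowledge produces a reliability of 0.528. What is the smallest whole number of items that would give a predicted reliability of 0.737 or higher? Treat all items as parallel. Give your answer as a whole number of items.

31

Invert Spearman-Brown to solve for n:
n = r*(1 − r) / [ r (1 − r*) ]
n = 0.737 × (1 − 0.528) / [ 0.528 × (1 − 0.737) ]
n = 0.347864 / 0.138864 ≈ 2.5051
2.5051 × 12 = 30.06 → 31 items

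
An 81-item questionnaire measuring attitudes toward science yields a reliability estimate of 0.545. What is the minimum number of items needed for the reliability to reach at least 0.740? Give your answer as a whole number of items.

Rearranging the Spearman-Brown formula for n,
n = r_target (1 − r_old) / [ r_old (1 − r_target) ]
n = 0.740(1 − 0.545) / [0.545(1 − 0.740)]
n = 0.336700 / 0.141700 ≈ 2.3761
Items needed = n × 81 = 2.3761 × 81 ≈ 192.46 → round up to 193

193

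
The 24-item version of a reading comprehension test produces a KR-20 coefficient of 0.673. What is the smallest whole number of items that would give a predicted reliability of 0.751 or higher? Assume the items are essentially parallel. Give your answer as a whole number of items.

36

Spearman-Brown solved for the length factor n:
n = r_target (1 − r_old) / [ r_old (1 − r_target) ]
n = [0.751 × 0.327] / [0.673 × 0.249]
  = 0.245577 / 0.167577 = 1.4655
So the test needs 1.4655 × 24 ≈ 35.17 items; rounding up, 36.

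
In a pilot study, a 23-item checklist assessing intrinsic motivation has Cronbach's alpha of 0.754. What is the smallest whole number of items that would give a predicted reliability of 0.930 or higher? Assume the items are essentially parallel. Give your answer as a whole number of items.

n = 0.930 × (1 − 0.754) / [ 0.754 × (1 − 0.930) ]
  = 0.228780 / 0.052780 = 4.3346
4.3346 × 23 = 99.70 → 100 items

100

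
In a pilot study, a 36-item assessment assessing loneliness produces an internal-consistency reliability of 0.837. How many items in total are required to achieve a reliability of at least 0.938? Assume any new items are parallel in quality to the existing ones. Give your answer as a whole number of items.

Rearranging the Spearman-Brown formula for n,
n = r*(1 − r) / [ r (1 − r*) ]
n = 0.938 × (1 − 0.837) / [ 0.837 × (1 − 0.938) ]
  = 0.152894 / 0.051894 = 2.9463
So the test needs 2.9463 × 36 ≈ 106.07 items; rounding up, 107.

107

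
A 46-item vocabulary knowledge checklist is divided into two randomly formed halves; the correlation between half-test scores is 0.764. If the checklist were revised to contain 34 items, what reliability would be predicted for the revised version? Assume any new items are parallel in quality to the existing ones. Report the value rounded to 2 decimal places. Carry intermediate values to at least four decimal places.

Spearman-Brown correction (n = 2): r_full = 2·0.764/(1 + 0.764) = 0.8662
Length factor from 46 to 34 items: n = 34/46 = 0.7391
r_new = n·r_full / (1 + (n − 1)·r_full) = 0.6402 / 0.7740 ≈ 0.8271

0.83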